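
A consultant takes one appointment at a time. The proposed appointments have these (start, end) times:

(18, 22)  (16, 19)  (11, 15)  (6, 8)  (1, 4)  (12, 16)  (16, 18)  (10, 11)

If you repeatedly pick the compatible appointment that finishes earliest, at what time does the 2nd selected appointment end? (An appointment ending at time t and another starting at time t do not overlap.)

By end time: (1,4), (6,8), (10,11), (11,15), (12,16), (16,18), (16,19), (18,22).
Pick (1,4); next start ≥ 4 → (6,8); next start ≥ 8 → (10,11); next start ≥ 11 → (11,15); next start ≥ 15 → (16,18); next start ≥ 18 → (18,22).
Selected: (1,4) (6,8) (10,11) (11,15) (16,18) (18,22)

8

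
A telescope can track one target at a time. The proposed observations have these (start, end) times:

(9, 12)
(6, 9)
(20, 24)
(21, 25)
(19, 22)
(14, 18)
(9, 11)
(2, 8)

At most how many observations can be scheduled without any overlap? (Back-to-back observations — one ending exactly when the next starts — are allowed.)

Sorted by end: (2,8)  (6,9)  (9,11)  (9,12)  (14,18)  (19,22)  (20,24)  (21,25)
take (2,8); skip (6,9); take (9,11); skip (9,12); take (14,18); take (19,22); skip (20,24); skip (21,25).
Selected 4 observations.

4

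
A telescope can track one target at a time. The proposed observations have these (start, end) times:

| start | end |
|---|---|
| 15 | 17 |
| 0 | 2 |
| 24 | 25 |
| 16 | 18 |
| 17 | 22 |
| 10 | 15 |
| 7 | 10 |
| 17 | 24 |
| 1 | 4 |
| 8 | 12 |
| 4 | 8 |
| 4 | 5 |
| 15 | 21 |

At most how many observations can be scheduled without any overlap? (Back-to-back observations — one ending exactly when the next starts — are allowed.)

7

By end time: (0,2), (1,4), (4,5), (4,8), (7,10), (8,12), (10,15), (15,17), (16,18), (15,21), (17,22), (17,24), (24,25).
Pick (0,2); next start ≥ 2 → (4,5); next start ≥ 5 → (7,10); next start ≥ 10 → (10,15); next start ≥ 15 → (15,17); next start ≥ 17 → (17,22); next start ≥ 22 → (24,25).
Selected 7 observations.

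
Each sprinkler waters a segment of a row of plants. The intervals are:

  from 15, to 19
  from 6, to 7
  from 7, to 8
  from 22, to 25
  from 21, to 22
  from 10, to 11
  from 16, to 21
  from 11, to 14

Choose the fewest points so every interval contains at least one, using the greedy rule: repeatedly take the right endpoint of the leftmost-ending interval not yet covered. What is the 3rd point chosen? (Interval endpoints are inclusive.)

Process intervals by earliest right end; each time one isn't hit yet, stab at its right endpoint.
Sorted: [6,7] [7,8] [10,11] [11,14] [15,19] [16,21] [21,22] [22,25]
{[6,7],[7,8]} hit by 7; {[10,11],[11,14]} hit by 11; {[15,19],[16,21]} hit by 19; {[21,22],[22,25]} hit by 22.
Points: 7, 11, 19, 22 (4 total).

19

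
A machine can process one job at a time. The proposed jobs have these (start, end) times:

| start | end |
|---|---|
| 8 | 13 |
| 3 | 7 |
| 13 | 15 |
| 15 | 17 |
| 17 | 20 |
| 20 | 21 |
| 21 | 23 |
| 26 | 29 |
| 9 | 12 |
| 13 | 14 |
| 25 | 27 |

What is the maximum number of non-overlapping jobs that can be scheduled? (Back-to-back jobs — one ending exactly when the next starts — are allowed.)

8

Greedy by earliest finish: after sorting by end time, pick each interval compatible with the last pick.
Sorted by end: (3,7)  (9,12)  (8,13)  (13,14)  (13,15)  (15,17)  (17,20)  (20,21)  (21,23)  (25,27)  (26,29)
take (3,7); take (9,12); take (13,14); skip (13,15); take (15,17); take (17,20); take (20,21); take (21,23); take (25,27).
Selected 8 jobs.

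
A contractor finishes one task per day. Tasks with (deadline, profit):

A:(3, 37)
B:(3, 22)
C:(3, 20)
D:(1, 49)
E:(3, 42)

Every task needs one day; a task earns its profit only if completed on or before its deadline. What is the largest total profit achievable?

128

Sort by profit descending; place each in the latest free slot ≤ its deadline.
By profit: D(d1,49), E(d3,42), A(d3,37), B(d3,22), C(d3,20)
D→slot 1; E→slot 3; A→slot 2; B skipped; C skipped.
Profit = 49 + 37 + 42 = 128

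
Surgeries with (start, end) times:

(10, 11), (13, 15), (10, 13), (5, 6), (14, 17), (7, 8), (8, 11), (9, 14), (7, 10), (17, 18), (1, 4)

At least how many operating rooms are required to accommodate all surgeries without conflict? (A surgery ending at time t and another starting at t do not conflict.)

4

Events (time:±→running): 1:+→1 4:-→0 5:+→1 6:-→0 7:+→1 7:+→2 8:-→1 8:+→2 9:+→3 10:-→2 10:+→3 10:+→4 … peak 4.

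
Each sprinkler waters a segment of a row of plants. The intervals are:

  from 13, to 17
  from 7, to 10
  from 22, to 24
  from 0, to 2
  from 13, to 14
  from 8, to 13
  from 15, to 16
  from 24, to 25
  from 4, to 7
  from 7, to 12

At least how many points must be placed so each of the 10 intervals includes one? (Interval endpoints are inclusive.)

Process intervals by earliest right end; each time one isn't hit yet, stab at its right endpoint.
Sorted: [0,2] [4,7] [7,10] [7,12] [8,13] [13,14] [15,16] [13,17] [22,24] [24,25]
{[0,2]} hit by 2; {[4,7],[7,10],[7,12]} hit by 7; {[8,13],[13,14]} hit by 13; {[15,16],[13,17]} hit by 16; {[22,24],[24,25]} hit by 24.
Points: 2, 7, 13, 16, 24 (5 total).

5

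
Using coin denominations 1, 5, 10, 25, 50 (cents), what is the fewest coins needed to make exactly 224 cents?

224 − 4×50→24 − 2×10→4 − 4×1→0
Total coins = 4 + 2 + 4 = 10

10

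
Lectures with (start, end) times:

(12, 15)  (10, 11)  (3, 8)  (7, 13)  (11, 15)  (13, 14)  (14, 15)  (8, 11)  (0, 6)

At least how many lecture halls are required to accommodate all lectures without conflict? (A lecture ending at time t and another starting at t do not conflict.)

3

The answer is the maximum number of intervals overlapping at any instant.
starts: [0, 3, 7, 8, 10, 11, 12, 13, 14]
ends:   [6, 8, 11, 11, 13, 14, 15, 15, 15]
s0→1 s3→2 e6→1 s7→2 e8→1 s8→2 s10→3  — peak 3.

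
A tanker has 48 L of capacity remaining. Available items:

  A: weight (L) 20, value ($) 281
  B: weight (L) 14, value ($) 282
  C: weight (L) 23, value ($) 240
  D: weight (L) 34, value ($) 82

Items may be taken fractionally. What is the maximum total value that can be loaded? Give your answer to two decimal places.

Order: B (282/14=20.14) > A (281/20=14.05) > C (240/23=10.43) > D (82/34=2.41)
Fill: take B (14 @ 282) → take A (20 @ 281) → take 14/23 of C → 146.09; 48/48 used.
Total value = 709.09

709.09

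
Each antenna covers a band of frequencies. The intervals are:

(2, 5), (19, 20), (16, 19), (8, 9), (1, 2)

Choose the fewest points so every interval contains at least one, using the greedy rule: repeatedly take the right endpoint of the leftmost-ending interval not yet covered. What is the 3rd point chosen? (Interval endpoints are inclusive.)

Sort by right endpoint; whenever an interval is uncovered, place a point at its right end.
By right end: [1,2]  [2,5]  [8,9]  [16,19]  [19,20]
[1,2] uncovered → point at 2; [8,9] uncovered → point at 9; [16,19] uncovered → point at 19.
Points: 2, 9, 19 (3 total).

19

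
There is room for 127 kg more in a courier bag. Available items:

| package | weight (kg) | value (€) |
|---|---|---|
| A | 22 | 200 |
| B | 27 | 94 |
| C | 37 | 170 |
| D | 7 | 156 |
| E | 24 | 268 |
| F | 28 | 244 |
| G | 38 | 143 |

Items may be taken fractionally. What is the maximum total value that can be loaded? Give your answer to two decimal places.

Order: D (156/7=22.29) > E (268/24=11.17) > A (200/22=9.09) > F (244/28=8.71) > C (170/37=4.59) > G (143/38=3.76) > B (94/27=3.48)
Fill: take D (7 @ 156) → take E (24 @ 268) → take A (22 @ 200) → take F (28 @ 244) → take C (37 @ 170) → take 9/38 of G → 33.87; 127/127 used.
Total value = 1071.87

1071.87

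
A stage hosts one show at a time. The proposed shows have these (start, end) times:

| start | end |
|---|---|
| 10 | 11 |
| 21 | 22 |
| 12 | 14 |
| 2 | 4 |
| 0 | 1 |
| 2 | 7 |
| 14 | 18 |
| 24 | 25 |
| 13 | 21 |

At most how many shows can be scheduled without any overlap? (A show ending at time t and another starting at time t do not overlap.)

Order by finish time; keep every interval that doesn't clash with the previous kept one.
By end time: (0,1), (2,4), (2,7), (10,11), (12,14), (14,18), (13,21), (21,22), (24,25).
Pick (0,1); next start ≥ 1 → (2,4); next start ≥ 4 → (10,11); next start ≥ 11 → (12,14); next start ≥ 14 → (14,18); next start ≥ 18 → (21,22); next start ≥ 22 → (24,25).
Selected 7 shows.

7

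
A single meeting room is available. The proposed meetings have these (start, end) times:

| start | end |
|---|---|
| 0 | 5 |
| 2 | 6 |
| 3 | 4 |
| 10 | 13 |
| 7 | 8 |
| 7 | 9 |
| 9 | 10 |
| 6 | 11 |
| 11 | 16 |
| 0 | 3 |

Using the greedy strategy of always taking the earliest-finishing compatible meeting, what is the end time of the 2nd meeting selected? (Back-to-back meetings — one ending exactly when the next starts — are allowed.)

4

By end time: (0,3), (3,4), (0,5), (2,6), (7,8), (7,9), (9,10), (6,11), (10,13), (11,16).
Pick (0,3); next start ≥ 3 → (3,4); next start ≥ 4 → (7,8); next start ≥ 8 → (9,10); next start ≥ 10 → (10,13).
Selected: (0,3) (3,4) (7,8) (9,10) (10,13)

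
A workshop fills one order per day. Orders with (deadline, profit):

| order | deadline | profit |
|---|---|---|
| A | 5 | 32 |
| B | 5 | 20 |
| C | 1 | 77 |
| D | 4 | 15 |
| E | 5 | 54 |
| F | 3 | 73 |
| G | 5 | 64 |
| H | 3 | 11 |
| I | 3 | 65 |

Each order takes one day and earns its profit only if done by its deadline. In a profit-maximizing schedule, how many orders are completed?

5

Profit order: C=77 F=73 I=65 G=64 E=54 A=32 B=20 D=15 H=11
Assign: C→slot 1, F→slot 3, I→slot 2, G→slot 5, E→slot 4, A skipped, B skipped, D skipped, H skipped.
Slots: [1:C] [2:I] [3:F] [4:E] [5:G]
5 of 9 scheduled.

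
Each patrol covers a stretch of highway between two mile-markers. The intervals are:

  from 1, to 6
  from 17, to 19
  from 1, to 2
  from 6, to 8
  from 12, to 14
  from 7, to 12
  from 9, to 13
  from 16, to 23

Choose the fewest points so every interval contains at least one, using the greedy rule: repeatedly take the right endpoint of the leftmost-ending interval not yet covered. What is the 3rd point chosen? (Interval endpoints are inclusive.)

Sorted: [1,2] [1,6] [6,8] [7,12] [9,13] [12,14] [17,19] [16,23]
{[1,2],[1,6]} hit by 2; {[6,8],[7,12]} hit by 8; {[9,13],[12,14]} hit by 13; {[17,19],[16,23]} hit by 19.
Points: 2, 8, 13, 19 (4 total).

13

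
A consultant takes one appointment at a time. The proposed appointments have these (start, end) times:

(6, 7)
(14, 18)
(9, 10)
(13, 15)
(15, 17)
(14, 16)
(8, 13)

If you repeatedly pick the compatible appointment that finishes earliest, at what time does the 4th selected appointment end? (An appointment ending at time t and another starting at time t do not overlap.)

Sorted by end: (6,7)  (9,10)  (8,13)  (13,15)  (14,16)  (15,17)  (14,18)
take (6,7); take (9,10); take (13,15); skip (14,16); take (15,17).
Selected: (6,7) (9,10) (13,15) (15,17)

17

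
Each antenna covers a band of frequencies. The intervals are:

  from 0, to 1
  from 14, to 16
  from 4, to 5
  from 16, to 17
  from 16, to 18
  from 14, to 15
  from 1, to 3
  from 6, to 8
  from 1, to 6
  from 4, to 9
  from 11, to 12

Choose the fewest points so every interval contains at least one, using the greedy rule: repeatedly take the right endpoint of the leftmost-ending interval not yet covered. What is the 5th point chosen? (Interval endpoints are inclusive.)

Process intervals by earliest right end; each time one isn't hit yet, stab at its right endpoint.
Sorted: [0,1] [1,3] [4,5] [1,6] [6,8] [4,9] [11,12] [14,15] [14,16] [16,17] [16,18]
{[0,1],[1,3]} hit by 1; {[4,5],[1,6]} hit by 5; {[6,8],[4,9]} hit by 8; {[11,12]} hit by 12; {[14,15],[14,16]} hit by 15; {[16,17],[16,18]} hit by 17.
Points: 1, 5, 8, 12, 15, 17 (6 total).

15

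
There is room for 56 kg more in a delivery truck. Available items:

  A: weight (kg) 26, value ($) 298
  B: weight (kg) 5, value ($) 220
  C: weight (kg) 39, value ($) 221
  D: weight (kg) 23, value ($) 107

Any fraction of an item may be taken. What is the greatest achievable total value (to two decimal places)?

Greedy by value/weight ratio, highest first.
Ratios (sorted): B 44.00, A 11.46, C 5.67, D 4.65
take B (5 @ 220); take A (26 @ 298); take 25/39 of C → 141.67. Capacity used 56/56.
Total value = 659.67

659.67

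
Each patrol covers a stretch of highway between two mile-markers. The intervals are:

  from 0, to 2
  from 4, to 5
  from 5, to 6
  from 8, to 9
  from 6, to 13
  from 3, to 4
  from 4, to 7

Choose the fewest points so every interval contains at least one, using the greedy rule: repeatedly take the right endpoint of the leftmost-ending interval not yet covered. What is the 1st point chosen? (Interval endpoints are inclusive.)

Sort by right endpoint; whenever an interval is uncovered, place a point at its right end.
By right end: [0,2]  [3,4]  [4,5]  [5,6]  [4,7]  [8,9]  [6,13]
[0,2] uncovered → point at 2; [3,4] uncovered → point at 4; [5,6] uncovered → point at 6; [8,9] uncovered → point at 9.
Points: 2, 4, 6, 9 (4 total).

2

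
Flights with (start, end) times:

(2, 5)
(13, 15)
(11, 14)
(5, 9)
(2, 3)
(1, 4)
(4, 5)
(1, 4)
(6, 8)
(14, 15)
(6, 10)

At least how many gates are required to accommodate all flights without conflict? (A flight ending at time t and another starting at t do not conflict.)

starts: [1, 1, 2, 2, 4, 5, 6, 6, 11, 13, 14]
ends:   [3, 4, 4, 5, 5, 8, 9, 10, 14, 15, 15]
s1→1 s1→2 s2→3 s2→4  — peak 4.

4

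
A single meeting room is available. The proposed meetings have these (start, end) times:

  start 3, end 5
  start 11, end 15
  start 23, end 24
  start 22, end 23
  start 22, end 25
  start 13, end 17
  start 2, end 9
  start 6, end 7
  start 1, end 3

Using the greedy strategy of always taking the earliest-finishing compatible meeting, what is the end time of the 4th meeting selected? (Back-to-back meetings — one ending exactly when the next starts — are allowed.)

By end time: (1,3), (3,5), (6,7), (2,9), (11,15), (13,17), (22,23), (23,24), (22,25).
Pick (1,3); next start ≥ 3 → (3,5); next start ≥ 5 → (6,7); next start ≥ 7 → (11,15); next start ≥ 15 → (22,23); next start ≥ 23 → (23,24).
Selected: (1,3) (3,5) (6,7) (11,15) (22,23) (23,24)

15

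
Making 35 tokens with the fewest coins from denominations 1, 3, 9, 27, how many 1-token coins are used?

35 − 1×27→8 − 2×3→2 − 2×1→0
Count of 1: 2

2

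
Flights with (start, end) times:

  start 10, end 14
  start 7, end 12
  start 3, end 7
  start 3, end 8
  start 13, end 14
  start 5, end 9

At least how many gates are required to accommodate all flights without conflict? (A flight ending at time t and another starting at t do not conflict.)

Events (time:±→running): 3:+→1 3:+→2 5:+→3 … peak 3.

3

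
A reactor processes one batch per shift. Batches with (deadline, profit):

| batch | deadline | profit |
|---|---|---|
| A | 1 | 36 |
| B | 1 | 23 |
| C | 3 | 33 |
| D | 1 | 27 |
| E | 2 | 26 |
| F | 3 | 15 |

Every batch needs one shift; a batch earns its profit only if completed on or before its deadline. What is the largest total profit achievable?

95

By profit: A(d1,36), C(d3,33), D(d1,27), E(d2,26), B(d1,23), F(d3,15)
A→slot 1; C→slot 3; D skipped; E→slot 2; B skipped; F skipped.
Profit = 36 + 26 + 33 = 95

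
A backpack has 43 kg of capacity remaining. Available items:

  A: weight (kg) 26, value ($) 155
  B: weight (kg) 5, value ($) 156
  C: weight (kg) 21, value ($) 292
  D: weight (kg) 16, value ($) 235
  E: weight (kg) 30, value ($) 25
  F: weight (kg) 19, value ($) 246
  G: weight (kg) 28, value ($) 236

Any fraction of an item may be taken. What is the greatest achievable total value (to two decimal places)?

Greedy by value/weight ratio, highest first.
Ratios (sorted): B 31.20, D 14.69, C 13.90, F 12.95, G 8.43, A 5.96, E 0.83
take B (5 @ 156); take D (16 @ 235); take C (21 @ 292); take 1/19 of F → 12.95. Capacity used 43/43.
Total value = 695.95

695.95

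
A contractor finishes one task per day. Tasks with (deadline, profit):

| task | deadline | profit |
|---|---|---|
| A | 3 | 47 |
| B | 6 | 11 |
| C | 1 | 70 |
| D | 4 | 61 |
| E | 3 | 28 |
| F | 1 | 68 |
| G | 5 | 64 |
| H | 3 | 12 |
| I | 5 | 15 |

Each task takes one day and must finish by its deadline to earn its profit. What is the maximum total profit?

281

Take jobs in profit order; each goes to the latest open slot no later than its deadline.
Profit order: C=70 F=68 G=64 D=61 A=47 E=28 I=15 H=12 B=11
Assign: C→slot 1, F skipped, G→slot 5, D→slot 4, A→slot 3, E→slot 2, I skipped, H skipped, B→slot 6.
Slots: [1:C] [2:E] [3:A] [4:D] [5:G] [6:B]
Profit = 70 + 28 + 47 + 61 + 64 + 11 = 281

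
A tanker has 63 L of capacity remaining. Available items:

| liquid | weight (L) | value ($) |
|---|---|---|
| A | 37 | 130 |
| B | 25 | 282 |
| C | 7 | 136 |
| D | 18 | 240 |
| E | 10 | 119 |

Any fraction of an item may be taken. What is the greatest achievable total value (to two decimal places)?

787.54

Greedy by value/weight ratio, highest first.
Order: C (136/7=19.43) > D (240/18=13.33) > E (119/10=11.90) > B (282/25=11.28) > A (130/37=3.51)
Fill: take C (7 @ 136) → take D (18 @ 240) → take E (10 @ 119) → take B (25 @ 282) → take 3/37 of A → 10.54; 63/63 used.
Total value = 787.54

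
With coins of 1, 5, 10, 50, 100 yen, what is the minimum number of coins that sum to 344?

344 − 3×100→44 − 4×10→4 − 4×1→0
Total coins = 3 + 4 + 4 = 11

11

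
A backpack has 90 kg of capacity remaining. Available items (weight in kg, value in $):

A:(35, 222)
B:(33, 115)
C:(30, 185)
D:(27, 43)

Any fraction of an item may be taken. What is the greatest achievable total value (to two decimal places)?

494.12

Ratios (sorted): A 6.34, C 6.17, B 3.48, D 1.59
take A (35 @ 222); take C (30 @ 185); take 25/33 of B → 87.12. Capacity used 90/90.
Total value = 494.12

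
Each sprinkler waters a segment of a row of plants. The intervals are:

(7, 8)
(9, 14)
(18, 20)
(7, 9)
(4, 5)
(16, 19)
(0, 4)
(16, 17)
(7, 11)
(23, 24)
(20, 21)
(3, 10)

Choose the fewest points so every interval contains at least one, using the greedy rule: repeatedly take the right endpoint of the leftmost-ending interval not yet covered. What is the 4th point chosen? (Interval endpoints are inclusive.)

17

Process intervals by earliest right end; each time one isn't hit yet, stab at its right endpoint.
By right end: [0,4]  [4,5]  [7,8]  [7,9]  [3,10]  [7,11]  [9,14]  [16,17]  [16,19]  [18,20]  [20,21]  [23,24]
[0,4] uncovered → point at 4; [7,8] uncovered → point at 8; [9,14] uncovered → point at 14; [16,17] uncovered → point at 17; [18,20] uncovered → point at 20; [23,24] uncovered → point at 24.
Points: 4, 8, 14, 17, 20, 24 (6 total).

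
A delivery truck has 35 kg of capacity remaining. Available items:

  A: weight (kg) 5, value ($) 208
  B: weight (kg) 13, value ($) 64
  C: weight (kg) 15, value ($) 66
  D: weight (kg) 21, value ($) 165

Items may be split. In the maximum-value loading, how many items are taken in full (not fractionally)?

2

Greedy by value/weight ratio, highest first.
Ratios (sorted): A 41.60, D 7.86, B 4.92, C 4.40
take A (5 @ 208); take D (21 @ 165); take 9/13 of B → 44.31. Capacity used 35/35.
2 item(s) taken whole; one partial (take 9/13 of B).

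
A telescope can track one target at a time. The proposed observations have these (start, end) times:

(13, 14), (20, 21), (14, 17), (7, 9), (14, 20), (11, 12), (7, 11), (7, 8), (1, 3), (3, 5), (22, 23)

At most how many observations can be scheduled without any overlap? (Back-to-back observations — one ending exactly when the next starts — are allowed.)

8

Greedy by earliest finish: after sorting by end time, pick each interval compatible with the last pick.
Sorted by end: (1,3)  (3,5)  (7,8)  (7,9)  (7,11)  (11,12)  (13,14)  (14,17)  (14,20)  (20,21)  (22,23)
take (1,3); take (3,5); take (7,8); skip (7,9); take (11,12); take (13,14); take (14,17); take (20,21); take (22,23).
Selected 8 observations.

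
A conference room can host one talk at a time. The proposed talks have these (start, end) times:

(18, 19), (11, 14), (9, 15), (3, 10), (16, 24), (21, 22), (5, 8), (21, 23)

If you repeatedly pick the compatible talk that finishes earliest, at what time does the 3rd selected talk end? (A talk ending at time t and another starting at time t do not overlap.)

19

Order by finish time; keep every interval that doesn't clash with the previous kept one.
By end time: (5,8), (3,10), (11,14), (9,15), (18,19), (21,22), (21,23), (16,24).
Pick (5,8); next start ≥ 8 → (11,14); next start ≥ 14 → (18,19); next start ≥ 19 → (21,22).
Selected: (5,8) (11,14) (18,19) (21,22)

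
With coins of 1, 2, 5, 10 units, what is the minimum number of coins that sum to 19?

Greedy: take as many of the largest coin as possible, then repeat with the remainder.
19 = 1×10 + 1×5 + 2×2
Total coins = 1 + 1 + 2 = 4

4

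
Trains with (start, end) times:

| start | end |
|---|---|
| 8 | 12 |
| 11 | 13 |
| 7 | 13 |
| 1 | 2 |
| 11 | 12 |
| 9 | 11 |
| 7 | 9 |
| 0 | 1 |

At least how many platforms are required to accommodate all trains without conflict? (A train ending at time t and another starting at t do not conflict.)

The answer is the maximum number of intervals overlapping at any instant.
Events (time:±→running): 0:+→1 1:-→0 1:+→1 2:-→0 7:+→1 7:+→2 8:+→3 9:-→2 9:+→3 11:-→2 11:+→3 11:+→4 … peak 4.

4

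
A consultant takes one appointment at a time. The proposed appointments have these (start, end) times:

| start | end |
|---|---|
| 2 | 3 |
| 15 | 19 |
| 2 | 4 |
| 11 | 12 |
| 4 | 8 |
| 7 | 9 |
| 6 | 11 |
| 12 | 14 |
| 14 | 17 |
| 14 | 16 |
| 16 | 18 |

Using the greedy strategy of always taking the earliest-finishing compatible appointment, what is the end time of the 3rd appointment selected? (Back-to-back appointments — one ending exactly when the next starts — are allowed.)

12

Sorted by end: (2,3)  (2,4)  (4,8)  (7,9)  (6,11)  (11,12)  (12,14)  (14,16)  (14,17)  (16,18)  (15,19)
take (2,3); take (4,8); skip (6,11); take (11,12); take (12,14); take (14,16); take (16,18).
Selected: (2,3) (4,8) (11,12) (12,14) (14,16) (16,18)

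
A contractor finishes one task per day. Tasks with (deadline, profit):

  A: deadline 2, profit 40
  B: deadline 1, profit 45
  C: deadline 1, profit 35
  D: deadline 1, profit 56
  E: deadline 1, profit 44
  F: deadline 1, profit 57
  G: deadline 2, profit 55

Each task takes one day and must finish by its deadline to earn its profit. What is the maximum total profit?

Take jobs in profit order; each goes to the latest open slot no later than its deadline.
Profit order: F=57 D=56 G=55 B=45 E=44 A=40 C=35
Assign: F→slot 1, D skipped, G→slot 2, B skipped, E skipped, A skipped, C skipped.
Slots: [1:F] [2:G]
Profit = 57 + 55 = 112

112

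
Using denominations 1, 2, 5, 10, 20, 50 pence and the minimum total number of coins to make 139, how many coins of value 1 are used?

Use the largest denomination that fits, subtract, and repeat.
139 − 2×50→39 − 1×20→19 − 1×10→9 − 1×5→4 − 2×2→0
Count of 1: 0

0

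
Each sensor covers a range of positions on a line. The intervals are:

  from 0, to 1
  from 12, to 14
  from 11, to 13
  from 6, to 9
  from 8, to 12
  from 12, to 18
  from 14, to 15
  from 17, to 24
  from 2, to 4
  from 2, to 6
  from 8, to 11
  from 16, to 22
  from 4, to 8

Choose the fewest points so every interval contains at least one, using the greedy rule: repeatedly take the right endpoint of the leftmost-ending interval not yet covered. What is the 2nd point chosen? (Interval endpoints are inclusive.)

4

Process intervals by earliest right end; each time one isn't hit yet, stab at its right endpoint.
By right end: [0,1]  [2,4]  [2,6]  [4,8]  [6,9]  [8,11]  [8,12]  [11,13]  [12,14]  [14,15]  [12,18]  [16,22]  [17,24]
[0,1] uncovered → point at 1; [2,4] uncovered → point at 4; [6,9] uncovered → point at 9; [11,13] uncovered → point at 13; [14,15] uncovered → point at 15; [16,22] uncovered → point at 22.
Points: 1, 4, 9, 13, 15, 22 (6 total).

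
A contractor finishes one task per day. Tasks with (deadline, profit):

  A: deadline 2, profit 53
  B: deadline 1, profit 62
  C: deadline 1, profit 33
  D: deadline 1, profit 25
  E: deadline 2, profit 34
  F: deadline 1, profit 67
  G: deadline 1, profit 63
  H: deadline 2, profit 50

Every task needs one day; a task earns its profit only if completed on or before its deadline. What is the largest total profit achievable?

Sort by profit descending; place each in the latest free slot ≤ its deadline.
Profit order: F=67 G=63 B=62 A=53 H=50 E=34 C=33 D=25
Assign: F→slot 1, G skipped, B skipped, A→slot 2, H skipped, E skipped, C skipped, D skipped.
Slots: [1:F] [2:A]
Profit = 67 + 53 = 120

120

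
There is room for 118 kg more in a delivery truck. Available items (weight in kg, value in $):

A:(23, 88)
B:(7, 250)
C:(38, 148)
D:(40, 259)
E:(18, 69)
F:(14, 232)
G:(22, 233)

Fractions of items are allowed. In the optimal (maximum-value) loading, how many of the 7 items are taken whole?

Greedy by value/weight ratio, highest first.
Order: B (250/7=35.71) > F (232/14=16.57) > G (233/22=10.59) > D (259/40=6.47) > C (148/38=3.89) > E (69/18=3.83) > A (88/23=3.83)
Fill: take B (7 @ 250) → take F (14 @ 232) → take G (22 @ 233) → take D (40 @ 259) → take 35/38 of C → 136.32; 118/118 used.
4 item(s) taken whole; one partial (take 35/38 of C).

4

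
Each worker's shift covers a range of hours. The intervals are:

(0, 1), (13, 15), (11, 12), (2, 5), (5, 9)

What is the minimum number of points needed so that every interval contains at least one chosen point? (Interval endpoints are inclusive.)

4

Sorted: [0,1] [2,5] [5,9] [11,12] [13,15]
{[0,1]} hit by 1; {[2,5],[5,9]} hit by 5; {[11,12]} hit by 12; {[13,15]} hit by 15.
Points: 1, 5, 12, 15 (4 total).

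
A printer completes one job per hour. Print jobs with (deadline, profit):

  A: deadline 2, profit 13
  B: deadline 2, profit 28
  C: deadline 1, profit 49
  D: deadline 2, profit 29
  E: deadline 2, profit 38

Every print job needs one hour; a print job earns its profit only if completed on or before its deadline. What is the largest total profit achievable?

Sort by profit descending; place each in the latest free slot ≤ its deadline.
By profit: C(d1,49), E(d2,38), D(d2,29), B(d2,28), A(d2,13)
C→slot 1; E→slot 2; D skipped; B skipped; A skipped.
Profit = 49 + 38 = 87

87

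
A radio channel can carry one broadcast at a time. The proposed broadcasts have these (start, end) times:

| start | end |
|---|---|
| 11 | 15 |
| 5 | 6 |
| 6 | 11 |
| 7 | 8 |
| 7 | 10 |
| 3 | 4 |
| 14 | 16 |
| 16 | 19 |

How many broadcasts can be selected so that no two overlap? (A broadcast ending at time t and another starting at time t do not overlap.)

5

Sorted by end: (3,4)  (5,6)  (7,8)  (7,10)  (6,11)  (11,15)  (14,16)  (16,19)
take (3,4); take (5,6); take (7,8); take (11,15); take (16,19).
Selected 5 broadcasts.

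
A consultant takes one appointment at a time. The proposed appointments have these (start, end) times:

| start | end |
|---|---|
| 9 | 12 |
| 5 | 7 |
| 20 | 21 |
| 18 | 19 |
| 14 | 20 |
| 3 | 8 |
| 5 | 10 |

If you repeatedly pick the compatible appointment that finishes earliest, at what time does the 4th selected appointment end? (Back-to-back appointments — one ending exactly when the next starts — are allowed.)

Sort by end time and greedily take each interval whose start is ≥ the last chosen end.
By end time: (5,7), (3,8), (5,10), (9,12), (18,19), (14,20), (20,21).
Pick (5,7); next start ≥ 7 → (9,12); next start ≥ 12 → (18,19); next start ≥ 19 → (20,21).
Selected: (5,7) (9,12) (18,19) (20,21)

21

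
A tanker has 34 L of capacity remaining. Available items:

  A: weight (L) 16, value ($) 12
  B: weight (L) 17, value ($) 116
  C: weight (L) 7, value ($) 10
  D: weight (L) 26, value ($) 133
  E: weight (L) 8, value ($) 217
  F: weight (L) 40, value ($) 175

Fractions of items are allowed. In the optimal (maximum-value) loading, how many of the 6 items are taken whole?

2

Ratios (sorted): E 27.12, B 6.82, D 5.12, F 4.38, C 1.43, A 0.75
take E (8 @ 217); take B (17 @ 116); take 9/26 of D → 46.04. Capacity used 34/34.
2 item(s) taken whole; one partial (take 9/26 of D).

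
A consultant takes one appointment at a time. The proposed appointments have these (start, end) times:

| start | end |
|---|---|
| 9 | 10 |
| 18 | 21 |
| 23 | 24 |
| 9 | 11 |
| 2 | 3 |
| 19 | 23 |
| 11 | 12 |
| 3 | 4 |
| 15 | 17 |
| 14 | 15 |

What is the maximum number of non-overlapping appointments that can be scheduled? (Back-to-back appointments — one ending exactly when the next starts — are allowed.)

8

Greedy by earliest finish: after sorting by end time, pick each interval compatible with the last pick.
By end time: (2,3), (3,4), (9,10), (9,11), (11,12), (14,15), (15,17), (18,21), (19,23), (23,24).
Pick (2,3); next start ≥ 3 → (3,4); next start ≥ 4 → (9,10); next start ≥ 10 → (11,12); next start ≥ 12 → (14,15); next start ≥ 15 → (15,17); next start ≥ 17 → (18,21); next start ≥ 21 → (23,24).
Selected 8 appointments.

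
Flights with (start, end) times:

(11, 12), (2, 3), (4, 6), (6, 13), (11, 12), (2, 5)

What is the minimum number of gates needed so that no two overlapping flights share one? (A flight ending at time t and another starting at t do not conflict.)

3

starts: [2, 2, 4, 6, 11, 11]
ends:   [3, 5, 6, 12, 12, 13]
s2→1 s2→2 e3→1 s4→2 e5→1 e6→0 s6→1 s11→2 s11→3  — peak 3.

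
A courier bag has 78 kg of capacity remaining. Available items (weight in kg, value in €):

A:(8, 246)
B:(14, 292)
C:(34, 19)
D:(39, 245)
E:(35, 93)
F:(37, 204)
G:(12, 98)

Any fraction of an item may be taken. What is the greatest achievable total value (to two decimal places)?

Sort by value per unit weight and fill in that order.
Ratios (sorted): A 30.75, B 20.86, G 8.17, D 6.28, F 5.51, E 2.66, C 0.56
take A (8 @ 246); take B (14 @ 292); take G (12 @ 98); take D (39 @ 245); take 5/37 of F → 27.57. Capacity used 78/78.
Total value = 908.57

908.57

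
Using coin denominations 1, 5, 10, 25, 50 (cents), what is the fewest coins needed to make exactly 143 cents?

Greedy: take as many of the largest coin as possible, then repeat with the remainder.
143 − 2×50→43 − 1×25→18 − 1×10→8 − 1×5→3 − 3×1→0
Total coins = 2 + 1 + 1 + 1 + 3 = 8

8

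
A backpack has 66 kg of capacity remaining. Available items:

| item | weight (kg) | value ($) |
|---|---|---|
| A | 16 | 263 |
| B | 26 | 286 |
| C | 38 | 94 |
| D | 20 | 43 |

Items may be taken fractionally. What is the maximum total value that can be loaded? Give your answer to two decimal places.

Order: A (263/16=16.44) > B (286/26=11.00) > C (94/38=2.47) > D (43/20=2.15)
Fill: take A (16 @ 263) → take B (26 @ 286) → take 24/38 of C → 59.37; 66/66 used.
Total value = 608.37

608.37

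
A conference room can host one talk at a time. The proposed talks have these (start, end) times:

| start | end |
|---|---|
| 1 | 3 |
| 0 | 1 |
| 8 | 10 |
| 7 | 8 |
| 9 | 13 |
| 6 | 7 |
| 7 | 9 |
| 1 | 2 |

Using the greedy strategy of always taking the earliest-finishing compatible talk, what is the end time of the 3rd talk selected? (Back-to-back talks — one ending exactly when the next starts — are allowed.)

Greedy by earliest finish: after sorting by end time, pick each interval compatible with the last pick.
By end time: (0,1), (1,2), (1,3), (6,7), (7,8), (7,9), (8,10), (9,13).
Pick (0,1); next start ≥ 1 → (1,2); next start ≥ 2 → (6,7); next start ≥ 7 → (7,8); next start ≥ 8 → (8,10).
Selected: (0,1) (1,2) (6,7) (7,8) (8,10)

7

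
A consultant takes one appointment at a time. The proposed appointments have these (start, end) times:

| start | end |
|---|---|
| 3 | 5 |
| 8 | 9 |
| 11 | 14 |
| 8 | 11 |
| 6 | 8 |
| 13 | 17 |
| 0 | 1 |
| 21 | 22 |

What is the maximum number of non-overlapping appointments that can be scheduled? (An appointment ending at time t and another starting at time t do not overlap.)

6

Sorted by end: (0,1)  (3,5)  (6,8)  (8,9)  (8,11)  (11,14)  (13,17)  (21,22)
take (0,1); take (3,5); take (6,8); take (8,9); take (11,14); take (21,22).
Selected 6 appointments.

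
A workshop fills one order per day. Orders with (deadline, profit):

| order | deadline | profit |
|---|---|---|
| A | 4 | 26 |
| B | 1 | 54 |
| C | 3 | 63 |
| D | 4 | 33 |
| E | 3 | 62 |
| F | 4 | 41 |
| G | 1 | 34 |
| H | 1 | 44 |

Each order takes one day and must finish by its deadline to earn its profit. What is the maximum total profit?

220

Profit order: C=63 E=62 B=54 H=44 F=41 G=34 D=33 A=26
Assign: C→slot 3, E→slot 2, B→slot 1, H skipped, F→slot 4, G skipped, D skipped, A skipped.
Slots: [1:B] [2:E] [3:C] [4:F]
Profit = 54 + 62 + 63 + 41 = 220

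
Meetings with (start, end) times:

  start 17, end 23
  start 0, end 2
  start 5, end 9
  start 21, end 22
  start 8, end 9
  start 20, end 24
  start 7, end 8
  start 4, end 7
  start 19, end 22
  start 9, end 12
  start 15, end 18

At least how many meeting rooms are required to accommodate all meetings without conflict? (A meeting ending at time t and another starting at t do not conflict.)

4

Events (time:±→running): 0:+→1 2:-→0 4:+→1 5:+→2 7:-→1 7:+→2 8:-→1 8:+→2 9:-→1 9:-→0 9:+→1 12:-→0 15:+→1 17:+→2 18:-→1 19:+→2 20:+→3 21:+→4 … peak 4.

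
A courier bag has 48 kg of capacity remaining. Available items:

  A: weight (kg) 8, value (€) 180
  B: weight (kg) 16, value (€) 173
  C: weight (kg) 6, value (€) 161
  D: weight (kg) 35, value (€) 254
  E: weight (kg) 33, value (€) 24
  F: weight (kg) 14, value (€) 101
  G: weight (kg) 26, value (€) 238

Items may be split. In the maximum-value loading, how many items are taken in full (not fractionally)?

3

Sort by value per unit weight and fill in that order.
Order: C (161/6=26.83) > A (180/8=22.50) > B (173/16=10.81) > G (238/26=9.15) > D (254/35=7.26) > F (101/14=7.21) > E (24/33=0.73)
Fill: take C (6 @ 161) → take A (8 @ 180) → take B (16 @ 173) → take 18/26 of G → 164.77; 48/48 used.
3 item(s) taken whole; one partial (take 18/26 of G).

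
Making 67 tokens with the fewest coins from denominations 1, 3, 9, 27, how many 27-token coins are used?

67 − 2×27→13 − 1×9→4 − 1×3→1 − 1×1→0
Count of 27: 2

2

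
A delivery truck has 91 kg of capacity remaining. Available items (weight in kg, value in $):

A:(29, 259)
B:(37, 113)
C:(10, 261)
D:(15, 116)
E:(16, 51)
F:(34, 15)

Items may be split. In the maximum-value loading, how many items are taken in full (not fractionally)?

Sort by value per unit weight and fill in that order.
Order: C (261/10=26.10) > A (259/29=8.93) > D (116/15=7.73) > E (51/16=3.19) > B (113/37=3.05) > F (15/34=0.44)
Fill: take C (10 @ 261) → take A (29 @ 259) → take D (15 @ 116) → take E (16 @ 51) → take 21/37 of B → 64.14; 91/91 used.
4 item(s) taken whole; one partial (take 21/37 of B).

4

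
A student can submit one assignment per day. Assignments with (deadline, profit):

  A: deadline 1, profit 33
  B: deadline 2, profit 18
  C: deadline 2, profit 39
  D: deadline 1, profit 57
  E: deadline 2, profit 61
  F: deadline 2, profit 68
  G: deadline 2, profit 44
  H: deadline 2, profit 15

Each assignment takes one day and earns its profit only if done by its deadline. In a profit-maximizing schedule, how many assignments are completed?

Take jobs in profit order; each goes to the latest open slot no later than its deadline.
By profit: F(d2,68), E(d2,61), D(d1,57), G(d2,44), C(d2,39), A(d1,33), B(d2,18), H(d2,15)
F→slot 2; E→slot 1; D skipped; G skipped; C skipped; A skipped; B skipped; H skipped.
2 of 8 scheduled.

2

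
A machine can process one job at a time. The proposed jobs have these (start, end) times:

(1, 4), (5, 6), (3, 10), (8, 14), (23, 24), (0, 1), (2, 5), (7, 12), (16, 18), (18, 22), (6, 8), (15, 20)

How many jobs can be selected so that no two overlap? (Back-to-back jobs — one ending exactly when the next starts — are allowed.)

Greedy by earliest finish: after sorting by end time, pick each interval compatible with the last pick.
By end time: (0,1), (1,4), (2,5), (5,6), (6,8), (3,10), (7,12), (8,14), (16,18), (15,20), (18,22), (23,24).
Pick (0,1); next start ≥ 1 → (1,4); next start ≥ 4 → (5,6); next start ≥ 6 → (6,8); next start ≥ 8 → (8,14); next start ≥ 14 → (16,18); next start ≥ 18 → (18,22); next start ≥ 22 → (23,24).
Selected 8 jobs.

8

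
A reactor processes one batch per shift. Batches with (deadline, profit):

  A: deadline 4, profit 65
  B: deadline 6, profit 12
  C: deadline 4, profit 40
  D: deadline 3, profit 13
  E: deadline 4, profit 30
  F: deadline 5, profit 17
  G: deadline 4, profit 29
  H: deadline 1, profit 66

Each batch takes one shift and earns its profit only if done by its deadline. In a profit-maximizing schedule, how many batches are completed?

By profit: H(d1,66), A(d4,65), C(d4,40), E(d4,30), G(d4,29), F(d5,17), D(d3,13), B(d6,12)
H→slot 1; A→slot 4; C→slot 3; E→slot 2; G skipped; F→slot 5; D skipped; B→slot 6.
6 of 8 scheduled.

6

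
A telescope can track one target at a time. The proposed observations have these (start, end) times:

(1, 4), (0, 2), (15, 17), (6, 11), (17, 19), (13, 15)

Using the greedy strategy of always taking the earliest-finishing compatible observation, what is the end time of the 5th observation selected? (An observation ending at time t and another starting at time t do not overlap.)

19

Order by finish time; keep every interval that doesn't clash with the previous kept one.
Sorted by end: (0,2)  (1,4)  (6,11)  (13,15)  (15,17)  (17,19)
take (0,2); take (6,11); take (13,15); take (15,17); take (17,19).
Selected: (0,2) (6,11) (13,15) (15,17) (17,19)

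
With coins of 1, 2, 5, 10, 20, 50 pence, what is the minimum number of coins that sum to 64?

64 = 1×50 + 1×10 + 2×2
Total coins = 1 + 1 + 2 = 4

4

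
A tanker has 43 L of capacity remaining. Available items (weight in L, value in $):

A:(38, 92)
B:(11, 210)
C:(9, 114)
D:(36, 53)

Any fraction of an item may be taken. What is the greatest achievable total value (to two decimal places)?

Greedy by value/weight ratio, highest first.
Order: B (210/11=19.09) > C (114/9=12.67) > A (92/38=2.42) > D (53/36=1.47)
Fill: take B (11 @ 210) → take C (9 @ 114) → take 23/38 of A → 55.68; 43/43 used.
Total value = 379.68

379.68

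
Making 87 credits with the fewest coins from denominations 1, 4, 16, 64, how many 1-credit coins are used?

3

87 = 1×64 + 1×16 + 1×4 + 3×1
Count of 1: 3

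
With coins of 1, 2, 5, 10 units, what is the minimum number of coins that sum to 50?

5

50 − 5×10→0
Total coins = 5 = 5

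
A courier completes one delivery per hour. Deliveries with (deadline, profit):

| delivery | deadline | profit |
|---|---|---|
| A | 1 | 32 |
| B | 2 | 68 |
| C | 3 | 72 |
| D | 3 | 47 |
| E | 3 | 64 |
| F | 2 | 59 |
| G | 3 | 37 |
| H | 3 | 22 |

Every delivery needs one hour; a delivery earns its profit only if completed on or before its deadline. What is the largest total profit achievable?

204

Sort by profit descending; place each in the latest free slot ≤ its deadline.
By profit: C(d3,72), B(d2,68), E(d3,64), F(d2,59), D(d3,47), G(d3,37), A(d1,32), H(d3,22)
C→slot 3; B→slot 2; E→slot 1; F skipped; D skipped; G skipped; A skipped; H skipped.
Profit = 64 + 68 + 72 = 204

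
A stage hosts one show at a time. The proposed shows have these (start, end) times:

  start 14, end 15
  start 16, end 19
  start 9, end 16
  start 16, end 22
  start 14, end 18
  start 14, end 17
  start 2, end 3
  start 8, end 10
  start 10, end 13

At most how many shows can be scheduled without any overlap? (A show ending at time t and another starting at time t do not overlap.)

Order by finish time; keep every interval that doesn't clash with the previous kept one.
By end time: (2,3), (8,10), (10,13), (14,15), (9,16), (14,17), (14,18), (16,19), (16,22).
Pick (2,3); next start ≥ 3 → (8,10); next start ≥ 10 → (10,13); next start ≥ 13 → (14,15); next start ≥ 15 → (16,19).
Selected 5 shows.

5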